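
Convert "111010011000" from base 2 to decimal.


Input: "111010011000" in base 2
Positional expansion:
  Digit '1' (value 1) x 2^11 = 2048
  Digit '1' (value 1) x 2^10 = 1024
  Digit '1' (value 1) x 2^9 = 512
  Digit '0' (value 0) x 2^8 = 0
  Digit '1' (value 1) x 2^7 = 128
  Digit '0' (value 0) x 2^6 = 0
  Digit '0' (value 0) x 2^5 = 0
  Digit '1' (value 1) x 2^4 = 16
  Digit '1' (value 1) x 2^3 = 8
  Digit '0' (value 0) x 2^2 = 0
  Digit '0' (value 0) x 2^1 = 0
  Digit '0' (value 0) x 2^0 = 0
Sum = 3736

3736


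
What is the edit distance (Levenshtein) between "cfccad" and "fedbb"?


Computing edit distance: "cfccad" -> "fedbb"
DP table:
           f    e    d    b    b
      0    1    2    3    4    5
  c   1    1    2    3    4    5
  f   2    1    2    3    4    5
  c   3    2    2    3    4    5
  c   4    3    3    3    4    5
  a   5    4    4    4    4    5
  d   6    5    5    4    5    5
Edit distance = dp[6][5] = 5

5


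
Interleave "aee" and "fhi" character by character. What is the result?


Interleaving "aee" and "fhi":
  Position 0: 'a' from first, 'f' from second => "af"
  Position 1: 'e' from first, 'h' from second => "eh"
  Position 2: 'e' from first, 'i' from second => "ei"
Result: afehei

afehei


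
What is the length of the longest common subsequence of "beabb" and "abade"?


LCS of "beabb" and "abade"
DP table:
           a    b    a    d    e
      0    0    0    0    0    0
  b   0    0    1    1    1    1
  e   0    0    1    1    1    2
  a   0    1    1    2    2    2
  b   0    1    2    2    2    2
  b   0    1    2    2    2    2
LCS length = dp[5][5] = 2

2


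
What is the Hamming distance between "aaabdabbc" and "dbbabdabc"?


Comparing "aaabdabbc" and "dbbabdabc" position by position:
  Position 0: 'a' vs 'd' => differ
  Position 1: 'a' vs 'b' => differ
  Position 2: 'a' vs 'b' => differ
  Position 3: 'b' vs 'a' => differ
  Position 4: 'd' vs 'b' => differ
  Position 5: 'a' vs 'd' => differ
  Position 6: 'b' vs 'a' => differ
  Position 7: 'b' vs 'b' => same
  Position 8: 'c' vs 'c' => same
Total differences (Hamming distance): 7

7


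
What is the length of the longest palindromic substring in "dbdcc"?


Input: "dbdcc"
Checking substrings for palindromes:
  [0:3] "dbd" (len 3) => palindrome
  [3:5] "cc" (len 2) => palindrome
Longest palindromic substring: "dbd" with length 3

3


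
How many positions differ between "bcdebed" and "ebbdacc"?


Comparing "bcdebed" and "ebbdacc" position by position:
  Position 0: 'b' vs 'e' => DIFFER
  Position 1: 'c' vs 'b' => DIFFER
  Position 2: 'd' vs 'b' => DIFFER
  Position 3: 'e' vs 'd' => DIFFER
  Position 4: 'b' vs 'a' => DIFFER
  Position 5: 'e' vs 'c' => DIFFER
  Position 6: 'd' vs 'c' => DIFFER
Positions that differ: 7

7


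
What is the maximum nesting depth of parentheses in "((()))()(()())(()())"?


Input: "((()))()(()())(()())"
Tracking depth:
  Position 0 '(': depth becomes 1
  Position 1 '(': depth becomes 2
  Position 2 '(': depth becomes 3
  Position 3 ')': depth becomes 2
  Position 4 ')': depth becomes 1
  Position 5 ')': depth becomes 0
  Position 6 '(': depth becomes 1
  Position 7 ')': depth becomes 0
  Position 8 '(': depth becomes 1
  Position 9 '(': depth becomes 2
  Position 10 ')': depth becomes 1
  Position 11 '(': depth becomes 2
  Position 12 ')': depth becomes 1
  Position 13 ')': depth becomes 0
  Position 14 '(': depth becomes 1
  Position 15 '(': depth becomes 2
  Position 16 ')': depth becomes 1
  Position 17 '(': depth becomes 2
  Position 18 ')': depth becomes 1
  Position 19 ')': depth becomes 0
Maximum depth reached: 3

3


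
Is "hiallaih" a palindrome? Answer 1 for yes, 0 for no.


Input: hiallaih
Reversed: hiallaih
  Compare pos 0 ('h') with pos 7 ('h'): match
  Compare pos 1 ('i') with pos 6 ('i'): match
  Compare pos 2 ('a') with pos 5 ('a'): match
  Compare pos 3 ('l') with pos 4 ('l'): match
Result: palindrome

1


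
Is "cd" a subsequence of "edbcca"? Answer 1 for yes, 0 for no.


Check if "cd" is a subsequence of "edbcca"
Greedy scan:
  Position 0 ('e'): no match needed
  Position 1 ('d'): no match needed
  Position 2 ('b'): no match needed
  Position 3 ('c'): matches sub[0] = 'c'
  Position 4 ('c'): no match needed
  Position 5 ('a'): no match needed
Only matched 1/2 characters => not a subsequence

0


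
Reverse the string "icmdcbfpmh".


Input: icmdcbfpmh
Reading characters right to left:
  Position 9: 'h'
  Position 8: 'm'
  Position 7: 'p'
  Position 6: 'f'
  Position 5: 'b'
  Position 4: 'c'
  Position 3: 'd'
  Position 2: 'm'
  Position 1: 'c'
  Position 0: 'i'
Reversed: hmpfbcdmci

hmpfbcdmci


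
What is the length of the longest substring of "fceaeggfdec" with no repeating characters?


Input: "fceaeggfdec"
Sliding window (track last position of each char):
  Position 0 ('f'): window [0,0] length 1 -- new best
  Position 1 ('c'): window [0,1] length 2 -- new best
  Position 2 ('e'): window [0,2] length 3 -- new best
  Position 3 ('a'): window [0,3] length 4 -- new best
  Position 4 ('e'): repeat (last at 2), move window start to 3
  Position 4 ('e'): window [3,4] length 2
  Position 5 ('g'): window [3,5] length 3
  Position 6 ('g'): repeat (last at 5), move window start to 6
  Position 6 ('g'): window [6,6] length 1
  Position 7 ('f'): window [6,7] length 2
  Position 8 ('d'): window [6,8] length 3
  Position 9 ('e'): window [6,9] length 4
  Position 10 ('c'): window [6,10] length 5 -- new best
Longest substring with no repeats: "gfdec" with length 5

5


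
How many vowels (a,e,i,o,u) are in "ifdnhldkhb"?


Input: ifdnhldkhb
Checking each character:
  'i' at position 0: vowel (running total: 1)
  'f' at position 1: consonant
  'd' at position 2: consonant
  'n' at position 3: consonant
  'h' at position 4: consonant
  'l' at position 5: consonant
  'd' at position 6: consonant
  'k' at position 7: consonant
  'h' at position 8: consonant
  'b' at position 9: consonant
Total vowels: 1

1


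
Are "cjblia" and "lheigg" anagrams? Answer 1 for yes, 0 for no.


Strings: "cjblia", "lheigg"
Sorted first:  abcijl
Sorted second: egghil
Differ at position 0: 'a' vs 'e' => not anagrams

0


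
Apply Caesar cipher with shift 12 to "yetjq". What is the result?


Caesar cipher: shift "yetjq" by 12
  'y' (pos 24) + 12 = pos 10 = 'k'
  'e' (pos 4) + 12 = pos 16 = 'q'
  't' (pos 19) + 12 = pos 5 = 'f'
  'j' (pos 9) + 12 = pos 21 = 'v'
  'q' (pos 16) + 12 = pos 2 = 'c'
Result: kqfvc

kqfvc


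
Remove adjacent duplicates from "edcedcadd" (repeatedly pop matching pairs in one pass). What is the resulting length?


Input: edcedcadd
Stack-based adjacent duplicate removal:
  Read 'e': push. Stack: e
  Read 'd': push. Stack: ed
  Read 'c': push. Stack: edc
  Read 'e': push. Stack: edce
  Read 'd': push. Stack: edced
  Read 'c': push. Stack: edcedc
  Read 'a': push. Stack: edcedca
  Read 'd': push. Stack: edcedcad
  Read 'd': matches stack top 'd' => pop. Stack: edcedca
Final stack: "edcedca" (length 7)

7


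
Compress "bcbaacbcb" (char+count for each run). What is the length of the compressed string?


Input: bcbaacbcb
Runs:
  'b' x 1 => "b1"
  'c' x 1 => "c1"
  'b' x 1 => "b1"
  'a' x 2 => "a2"
  'c' x 1 => "c1"
  'b' x 1 => "b1"
  'c' x 1 => "c1"
  'b' x 1 => "b1"
Compressed: "b1c1b1a2c1b1c1b1"
Compressed length: 16

16


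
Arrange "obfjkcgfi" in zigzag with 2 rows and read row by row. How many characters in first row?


Zigzag "obfjkcgfi" into 2 rows:
Placing characters:
  'o' => row 0
  'b' => row 1
  'f' => row 0
  'j' => row 1
  'k' => row 0
  'c' => row 1
  'g' => row 0
  'f' => row 1
  'i' => row 0
Rows:
  Row 0: "ofkgi"
  Row 1: "bjcf"
First row length: 5

5


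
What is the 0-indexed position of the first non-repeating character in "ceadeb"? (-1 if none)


Input: ceadeb
Character frequencies:
  'a': 1
  'b': 1
  'c': 1
  'd': 1
  'e': 2
Scanning left to right for freq == 1:
  Position 0 ('c'): unique! => answer = 0

0


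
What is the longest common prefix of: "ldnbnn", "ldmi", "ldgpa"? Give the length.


Words: ldnbnn, ldmi, ldgpa
  Position 0: all 'l' => match
  Position 1: all 'd' => match
  Position 2: ('n', 'm', 'g') => mismatch, stop
LCP = "ld" (length 2)

2


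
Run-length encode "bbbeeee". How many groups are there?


Input: bbbeeee
Scanning for consecutive runs:
  Group 1: 'b' x 3 (positions 0-2)
  Group 2: 'e' x 4 (positions 3-6)
Total groups: 2

2


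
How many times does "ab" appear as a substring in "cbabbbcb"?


Searching for "ab" in "cbabbbcb"
Scanning each position:
  Position 0: "cb" => no
  Position 1: "ba" => no
  Position 2: "ab" => MATCH
  Position 3: "bb" => no
  Position 4: "bb" => no
  Position 5: "bc" => no
  Position 6: "cb" => no
Total occurrences: 1

1


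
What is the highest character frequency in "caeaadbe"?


Input: caeaadbe
Character counts:
  'a': 3
  'b': 1
  'c': 1
  'd': 1
  'e': 2
Maximum frequency: 3

3


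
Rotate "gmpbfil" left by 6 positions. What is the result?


Input: "gmpbfil", rotate left by 6
First 6 characters: "gmpbfi"
Remaining characters: "l"
Concatenate remaining + first: "l" + "gmpbfi" = "lgmpbfi"

lgmpbfi


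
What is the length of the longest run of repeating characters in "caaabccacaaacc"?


Input: "caaabccacaaacc"
Scanning for longest run:
  Position 1 ('a'): new char, reset run to 1
  Position 2 ('a'): continues run of 'a', length=2
  Position 3 ('a'): continues run of 'a', length=3
  Position 4 ('b'): new char, reset run to 1
  Position 5 ('c'): new char, reset run to 1
  Position 6 ('c'): continues run of 'c', length=2
  Position 7 ('a'): new char, reset run to 1
  Position 8 ('c'): new char, reset run to 1
  Position 9 ('a'): new char, reset run to 1
  Position 10 ('a'): continues run of 'a', length=2
  Position 11 ('a'): continues run of 'a', length=3
  Position 12 ('c'): new char, reset run to 1
  Position 13 ('c'): continues run of 'c', length=2
Longest run: 'a' with length 3

3


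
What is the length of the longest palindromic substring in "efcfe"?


Input: "efcfe"
Checking substrings for palindromes:
  [0:5] "efcfe" (len 5) => palindrome
  [1:4] "fcf" (len 3) => palindrome
Longest palindromic substring: "efcfe" with length 5

5


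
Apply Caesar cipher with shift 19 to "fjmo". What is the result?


Caesar cipher: shift "fjmo" by 19
  'f' (pos 5) + 19 = pos 24 = 'y'
  'j' (pos 9) + 19 = pos 2 = 'c'
  'm' (pos 12) + 19 = pos 5 = 'f'
  'o' (pos 14) + 19 = pos 7 = 'h'
Result: ycfh

ycfh


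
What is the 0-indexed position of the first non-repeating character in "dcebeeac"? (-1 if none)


Input: dcebeeac
Character frequencies:
  'a': 1
  'b': 1
  'c': 2
  'd': 1
  'e': 3
Scanning left to right for freq == 1:
  Position 0 ('d'): unique! => answer = 0

0


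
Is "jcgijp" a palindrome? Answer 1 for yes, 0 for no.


Input: jcgijp
Reversed: pjigcj
  Compare pos 0 ('j') with pos 5 ('p'): MISMATCH
  Compare pos 1 ('c') with pos 4 ('j'): MISMATCH
  Compare pos 2 ('g') with pos 3 ('i'): MISMATCH
Result: not a palindrome

0


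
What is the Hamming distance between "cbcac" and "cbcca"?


Comparing "cbcac" and "cbcca" position by position:
  Position 0: 'c' vs 'c' => same
  Position 1: 'b' vs 'b' => same
  Position 2: 'c' vs 'c' => same
  Position 3: 'a' vs 'c' => differ
  Position 4: 'c' vs 'a' => differ
Total differences (Hamming distance): 2

2


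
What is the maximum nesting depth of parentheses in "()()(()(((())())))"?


Input: "()()(()(((())())))"
Tracking depth:
  Position 0 '(': depth becomes 1
  Position 1 ')': depth becomes 0
  Position 2 '(': depth becomes 1
  Position 3 ')': depth becomes 0
  Position 4 '(': depth becomes 1
  Position 5 '(': depth becomes 2
  Position 6 ')': depth becomes 1
  Position 7 '(': depth becomes 2
  Position 8 '(': depth becomes 3
  Position 9 '(': depth becomes 4
  Position 10 '(': depth becomes 5
  Position 11 ')': depth becomes 4
  Position 12 ')': depth becomes 3
  Position 13 '(': depth becomes 4
  Position 14 ')': depth becomes 3
  Position 15 ')': depth becomes 2
  Position 16 ')': depth becomes 1
  Position 17 ')': depth becomes 0
Maximum depth reached: 5

5


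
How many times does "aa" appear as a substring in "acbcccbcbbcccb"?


Searching for "aa" in "acbcccbcbbcccb"
Scanning each position:
  Position 0: "ac" => no
  Position 1: "cb" => no
  Position 2: "bc" => no
  Position 3: "cc" => no
  Position 4: "cc" => no
  Position 5: "cb" => no
  Position 6: "bc" => no
  Position 7: "cb" => no
  Position 8: "bb" => no
  Position 9: "bc" => no
  Position 10: "cc" => no
  Position 11: "cc" => no
  Position 12: "cb" => no
Total occurrences: 0

0


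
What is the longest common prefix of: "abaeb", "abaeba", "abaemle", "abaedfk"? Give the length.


Words: abaeb, abaeba, abaemle, abaedfk
  Position 0: all 'a' => match
  Position 1: all 'b' => match
  Position 2: all 'a' => match
  Position 3: all 'e' => match
  Position 4: ('b', 'b', 'm', 'd') => mismatch, stop
LCP = "abae" (length 4)

4


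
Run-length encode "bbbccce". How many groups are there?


Input: bbbccce
Scanning for consecutive runs:
  Group 1: 'b' x 3 (positions 0-2)
  Group 2: 'c' x 3 (positions 3-5)
  Group 3: 'e' x 1 (positions 6-6)
Total groups: 3

3


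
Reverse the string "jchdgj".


Input: jchdgj
Reading characters right to left:
  Position 5: 'j'
  Position 4: 'g'
  Position 3: 'd'
  Position 2: 'h'
  Position 1: 'c'
  Position 0: 'j'
Reversed: jgdhcj

jgdhcj


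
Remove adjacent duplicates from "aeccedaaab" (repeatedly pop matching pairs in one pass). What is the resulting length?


Input: aeccedaaab
Stack-based adjacent duplicate removal:
  Read 'a': push. Stack: a
  Read 'e': push. Stack: ae
  Read 'c': push. Stack: aec
  Read 'c': matches stack top 'c' => pop. Stack: ae
  Read 'e': matches stack top 'e' => pop. Stack: a
  Read 'd': push. Stack: ad
  Read 'a': push. Stack: ada
  Read 'a': matches stack top 'a' => pop. Stack: ad
  Read 'a': push. Stack: ada
  Read 'b': push. Stack: adab
Final stack: "adab" (length 4)

4


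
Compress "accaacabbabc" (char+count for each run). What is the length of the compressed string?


Input: accaacabbabc
Runs:
  'a' x 1 => "a1"
  'c' x 2 => "c2"
  'a' x 2 => "a2"
  'c' x 1 => "c1"
  'a' x 1 => "a1"
  'b' x 2 => "b2"
  'a' x 1 => "a1"
  'b' x 1 => "b1"
  'c' x 1 => "c1"
Compressed: "a1c2a2c1a1b2a1b1c1"
Compressed length: 18

18


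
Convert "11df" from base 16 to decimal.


Input: "11df" in base 16
Positional expansion:
  Digit '1' (value 1) x 16^3 = 4096
  Digit '1' (value 1) x 16^2 = 256
  Digit 'd' (value 13) x 16^1 = 208
  Digit 'f' (value 15) x 16^0 = 15
Sum = 4575

4575


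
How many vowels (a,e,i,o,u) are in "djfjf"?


Input: djfjf
Checking each character:
  'd' at position 0: consonant
  'j' at position 1: consonant
  'f' at position 2: consonant
  'j' at position 3: consonant
  'f' at position 4: consonant
Total vowels: 0

0


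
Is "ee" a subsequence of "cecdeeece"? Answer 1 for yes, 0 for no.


Check if "ee" is a subsequence of "cecdeeece"
Greedy scan:
  Position 0 ('c'): no match needed
  Position 1 ('e'): matches sub[0] = 'e'
  Position 2 ('c'): no match needed
  Position 3 ('d'): no match needed
  Position 4 ('e'): matches sub[1] = 'e'
  Position 5 ('e'): no match needed
  Position 6 ('e'): no match needed
  Position 7 ('c'): no match needed
  Position 8 ('e'): no match needed
All 2 characters matched => is a subsequence

1


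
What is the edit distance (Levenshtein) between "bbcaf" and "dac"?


Computing edit distance: "bbcaf" -> "dac"
DP table:
           d    a    c
      0    1    2    3
  b   1    1    2    3
  b   2    2    2    3
  c   3    3    3    2
  a   4    4    3    3
  f   5    5    4    4
Edit distance = dp[5][3] = 4

4


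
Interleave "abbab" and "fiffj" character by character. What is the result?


Interleaving "abbab" and "fiffj":
  Position 0: 'a' from first, 'f' from second => "af"
  Position 1: 'b' from first, 'i' from second => "bi"
  Position 2: 'b' from first, 'f' from second => "bf"
  Position 3: 'a' from first, 'f' from second => "af"
  Position 4: 'b' from first, 'j' from second => "bj"
Result: afbibfafbj

afbibfafbj


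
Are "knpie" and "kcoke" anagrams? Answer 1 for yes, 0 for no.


Strings: "knpie", "kcoke"
Sorted first:  eiknp
Sorted second: cekko
Differ at position 0: 'e' vs 'c' => not anagrams

0


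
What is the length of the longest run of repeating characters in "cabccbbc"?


Input: "cabccbbc"
Scanning for longest run:
  Position 1 ('a'): new char, reset run to 1
  Position 2 ('b'): new char, reset run to 1
  Position 3 ('c'): new char, reset run to 1
  Position 4 ('c'): continues run of 'c', length=2
  Position 5 ('b'): new char, reset run to 1
  Position 6 ('b'): continues run of 'b', length=2
  Position 7 ('c'): new char, reset run to 1
Longest run: 'c' with length 2

2


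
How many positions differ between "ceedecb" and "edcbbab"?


Comparing "ceedecb" and "edcbbab" position by position:
  Position 0: 'c' vs 'e' => DIFFER
  Position 1: 'e' vs 'd' => DIFFER
  Position 2: 'e' vs 'c' => DIFFER
  Position 3: 'd' vs 'b' => DIFFER
  Position 4: 'e' vs 'b' => DIFFER
  Position 5: 'c' vs 'a' => DIFFER
  Position 6: 'b' vs 'b' => same
Positions that differ: 6

6


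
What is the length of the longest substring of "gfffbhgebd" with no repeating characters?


Input: "gfffbhgebd"
Sliding window (track last position of each char):
  Position 0 ('g'): window [0,0] length 1 -- new best
  Position 1 ('f'): window [0,1] length 2 -- new best
  Position 2 ('f'): repeat (last at 1), move window start to 2
  Position 2 ('f'): window [2,2] length 1
  Position 3 ('f'): repeat (last at 2), move window start to 3
  Position 3 ('f'): window [3,3] length 1
  Position 4 ('b'): window [3,4] length 2
  Position 5 ('h'): window [3,5] length 3 -- new best
  Position 6 ('g'): window [3,6] length 4 -- new best
  Position 7 ('e'): window [3,7] length 5 -- new best
  Position 8 ('b'): repeat (last at 4), move window start to 5
  Position 8 ('b'): window [5,8] length 4
  Position 9 ('d'): window [5,9] length 5
Longest substring with no repeats: "fbhge" with length 5

5


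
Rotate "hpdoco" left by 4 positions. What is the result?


Input: "hpdoco", rotate left by 4
First 4 characters: "hpdo"
Remaining characters: "co"
Concatenate remaining + first: "co" + "hpdo" = "cohpdo"

cohpdo


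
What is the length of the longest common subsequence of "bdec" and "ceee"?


LCS of "bdec" and "ceee"
DP table:
           c    e    e    e
      0    0    0    0    0
  b   0    0    0    0    0
  d   0    0    0    0    0
  e   0    0    1    1    1
  c   0    1    1    1    1
LCS length = dp[4][4] = 1

1


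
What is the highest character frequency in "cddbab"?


Input: cddbab
Character counts:
  'a': 1
  'b': 2
  'c': 1
  'd': 2
Maximum frequency: 2

2


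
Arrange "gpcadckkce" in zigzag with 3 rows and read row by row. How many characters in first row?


Zigzag "gpcadckkce" into 3 rows:
Placing characters:
  'g' => row 0
  'p' => row 1
  'c' => row 2
  'a' => row 1
  'd' => row 0
  'c' => row 1
  'k' => row 2
  'k' => row 1
  'c' => row 0
  'e' => row 1
Rows:
  Row 0: "gdc"
  Row 1: "packe"
  Row 2: "ck"
First row length: 3

3


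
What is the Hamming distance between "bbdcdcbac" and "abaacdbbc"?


Comparing "bbdcdcbac" and "abaacdbbc" position by position:
  Position 0: 'b' vs 'a' => differ
  Position 1: 'b' vs 'b' => same
  Position 2: 'd' vs 'a' => differ
  Position 3: 'c' vs 'a' => differ
  Position 4: 'd' vs 'c' => differ
  Position 5: 'c' vs 'd' => differ
  Position 6: 'b' vs 'b' => same
  Position 7: 'a' vs 'b' => differ
  Position 8: 'c' vs 'c' => same
Total differences (Hamming distance): 6

6


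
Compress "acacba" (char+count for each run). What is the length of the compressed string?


Input: acacba
Runs:
  'a' x 1 => "a1"
  'c' x 1 => "c1"
  'a' x 1 => "a1"
  'c' x 1 => "c1"
  'b' x 1 => "b1"
  'a' x 1 => "a1"
Compressed: "a1c1a1c1b1a1"
Compressed length: 12

12


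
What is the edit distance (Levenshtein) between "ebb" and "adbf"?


Computing edit distance: "ebb" -> "adbf"
DP table:
           a    d    b    f
      0    1    2    3    4
  e   1    1    2    3    4
  b   2    2    2    2    3
  b   3    3    3    2    3
Edit distance = dp[3][4] = 3

3


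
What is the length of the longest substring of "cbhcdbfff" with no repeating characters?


Input: "cbhcdbfff"
Sliding window (track last position of each char):
  Position 0 ('c'): window [0,0] length 1 -- new best
  Position 1 ('b'): window [0,1] length 2 -- new best
  Position 2 ('h'): window [0,2] length 3 -- new best
  Position 3 ('c'): repeat (last at 0), move window start to 1
  Position 3 ('c'): window [1,3] length 3
  Position 4 ('d'): window [1,4] length 4 -- new best
  Position 5 ('b'): repeat (last at 1), move window start to 2
  Position 5 ('b'): window [2,5] length 4
  Position 6 ('f'): window [2,6] length 5 -- new best
  Position 7 ('f'): repeat (last at 6), move window start to 7
  Position 7 ('f'): window [7,7] length 1
  Position 8 ('f'): repeat (last at 7), move window start to 8
  Position 8 ('f'): window [8,8] length 1
Longest substring with no repeats: "hcdbf" with length 5

5


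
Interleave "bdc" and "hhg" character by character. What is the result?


Interleaving "bdc" and "hhg":
  Position 0: 'b' from first, 'h' from second => "bh"
  Position 1: 'd' from first, 'h' from second => "dh"
  Position 2: 'c' from first, 'g' from second => "cg"
Result: bhdhcg

bhdhcg


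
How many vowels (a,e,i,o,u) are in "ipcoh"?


Input: ipcoh
Checking each character:
  'i' at position 0: vowel (running total: 1)
  'p' at position 1: consonant
  'c' at position 2: consonant
  'o' at position 3: vowel (running total: 2)
  'h' at position 4: consonant
Total vowels: 2

2


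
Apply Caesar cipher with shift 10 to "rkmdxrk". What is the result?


Caesar cipher: shift "rkmdxrk" by 10
  'r' (pos 17) + 10 = pos 1 = 'b'
  'k' (pos 10) + 10 = pos 20 = 'u'
  'm' (pos 12) + 10 = pos 22 = 'w'
  'd' (pos 3) + 10 = pos 13 = 'n'
  'x' (pos 23) + 10 = pos 7 = 'h'
  'r' (pos 17) + 10 = pos 1 = 'b'
  'k' (pos 10) + 10 = pos 20 = 'u'
Result: buwnhbu

buwnhbu


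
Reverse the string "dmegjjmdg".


Input: dmegjjmdg
Reading characters right to left:
  Position 8: 'g'
  Position 7: 'd'
  Position 6: 'm'
  Position 5: 'j'
  Position 4: 'j'
  Position 3: 'g'
  Position 2: 'e'
  Position 1: 'm'
  Position 0: 'd'
Reversed: gdmjjgemd

gdmjjgemd


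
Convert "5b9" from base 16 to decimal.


Input: "5b9" in base 16
Positional expansion:
  Digit '5' (value 5) x 16^2 = 1280
  Digit 'b' (value 11) x 16^1 = 176
  Digit '9' (value 9) x 16^0 = 9
Sum = 1465

1465


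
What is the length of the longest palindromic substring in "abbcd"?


Input: "abbcd"
Checking substrings for palindromes:
  [1:3] "bb" (len 2) => palindrome
Longest palindromic substring: "bb" with length 2

2


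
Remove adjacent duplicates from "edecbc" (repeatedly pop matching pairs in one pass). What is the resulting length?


Input: edecbc
Stack-based adjacent duplicate removal:
  Read 'e': push. Stack: e
  Read 'd': push. Stack: ed
  Read 'e': push. Stack: ede
  Read 'c': push. Stack: edec
  Read 'b': push. Stack: edecb
  Read 'c': push. Stack: edecbc
Final stack: "edecbc" (length 6)

6


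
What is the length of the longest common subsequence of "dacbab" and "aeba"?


LCS of "dacbab" and "aeba"
DP table:
           a    e    b    a
      0    0    0    0    0
  d   0    0    0    0    0
  a   0    1    1    1    1
  c   0    1    1    1    1
  b   0    1    1    2    2
  a   0    1    1    2    3
  b   0    1    1    2    3
LCS length = dp[6][4] = 3

3


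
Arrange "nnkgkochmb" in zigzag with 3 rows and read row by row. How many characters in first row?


Zigzag "nnkgkochmb" into 3 rows:
Placing characters:
  'n' => row 0
  'n' => row 1
  'k' => row 2
  'g' => row 1
  'k' => row 0
  'o' => row 1
  'c' => row 2
  'h' => row 1
  'm' => row 0
  'b' => row 1
Rows:
  Row 0: "nkm"
  Row 1: "ngohb"
  Row 2: "kc"
First row length: 3

3


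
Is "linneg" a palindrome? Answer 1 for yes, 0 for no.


Input: linneg
Reversed: gennil
  Compare pos 0 ('l') with pos 5 ('g'): MISMATCH
  Compare pos 1 ('i') with pos 4 ('e'): MISMATCH
  Compare pos 2 ('n') with pos 3 ('n'): match
Result: not a palindrome

0


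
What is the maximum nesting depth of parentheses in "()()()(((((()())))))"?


Input: "()()()(((((()())))))"
Tracking depth:
  Position 0 '(': depth becomes 1
  Position 1 ')': depth becomes 0
  Position 2 '(': depth becomes 1
  Position 3 ')': depth becomes 0
  Position 4 '(': depth becomes 1
  Position 5 ')': depth becomes 0
  Position 6 '(': depth becomes 1
  Position 7 '(': depth becomes 2
  Position 8 '(': depth becomes 3
  Position 9 '(': depth becomes 4
  Position 10 '(': depth becomes 5
  Position 11 '(': depth becomes 6
  Position 12 ')': depth becomes 5
  Position 13 '(': depth becomes 6
  Position 14 ')': depth becomes 5
  Position 15 ')': depth becomes 4
  Position 16 ')': depth becomes 3
  Position 17 ')': depth becomes 2
  Position 18 ')': depth becomes 1
  Position 19 ')': depth becomes 0
Maximum depth reached: 6

6


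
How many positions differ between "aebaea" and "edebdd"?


Comparing "aebaea" and "edebdd" position by position:
  Position 0: 'a' vs 'e' => DIFFER
  Position 1: 'e' vs 'd' => DIFFER
  Position 2: 'b' vs 'e' => DIFFER
  Position 3: 'a' vs 'b' => DIFFER
  Position 4: 'e' vs 'd' => DIFFER
  Position 5: 'a' vs 'd' => DIFFER
Positions that differ: 6

6


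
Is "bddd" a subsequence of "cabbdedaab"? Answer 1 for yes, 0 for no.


Check if "bddd" is a subsequence of "cabbdedaab"
Greedy scan:
  Position 0 ('c'): no match needed
  Position 1 ('a'): no match needed
  Position 2 ('b'): matches sub[0] = 'b'
  Position 3 ('b'): no match needed
  Position 4 ('d'): matches sub[1] = 'd'
  Position 5 ('e'): no match needed
  Position 6 ('d'): matches sub[2] = 'd'
  Position 7 ('a'): no match needed
  Position 8 ('a'): no match needed
  Position 9 ('b'): no match needed
Only matched 3/4 characters => not a subsequence

0


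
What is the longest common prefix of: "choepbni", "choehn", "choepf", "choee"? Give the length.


Words: choepbni, choehn, choepf, choee
  Position 0: all 'c' => match
  Position 1: all 'h' => match
  Position 2: all 'o' => match
  Position 3: all 'e' => match
  Position 4: ('p', 'h', 'p', 'e') => mismatch, stop
LCP = "choe" (length 4)

4


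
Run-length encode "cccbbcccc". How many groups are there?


Input: cccbbcccc
Scanning for consecutive runs:
  Group 1: 'c' x 3 (positions 0-2)
  Group 2: 'b' x 2 (positions 3-4)
  Group 3: 'c' x 4 (positions 5-8)
Total groups: 3

3


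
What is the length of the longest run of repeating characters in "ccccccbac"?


Input: "ccccccbac"
Scanning for longest run:
  Position 1 ('c'): continues run of 'c', length=2
  Position 2 ('c'): continues run of 'c', length=3
  Position 3 ('c'): continues run of 'c', length=4
  Position 4 ('c'): continues run of 'c', length=5
  Position 5 ('c'): continues run of 'c', length=6
  Position 6 ('b'): new char, reset run to 1
  Position 7 ('a'): new char, reset run to 1
  Position 8 ('c'): new char, reset run to 1
Longest run: 'c' with length 6

6


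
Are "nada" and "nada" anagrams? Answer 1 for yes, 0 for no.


Strings: "nada", "nada"
Sorted first:  aadn
Sorted second: aadn
Sorted forms match => anagrams

1


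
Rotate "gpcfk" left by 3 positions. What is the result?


Input: "gpcfk", rotate left by 3
First 3 characters: "gpc"
Remaining characters: "fk"
Concatenate remaining + first: "fk" + "gpc" = "fkgpc"

fkgpc


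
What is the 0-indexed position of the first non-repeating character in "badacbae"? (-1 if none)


Input: badacbae
Character frequencies:
  'a': 3
  'b': 2
  'c': 1
  'd': 1
  'e': 1
Scanning left to right for freq == 1:
  Position 0 ('b'): freq=2, skip
  Position 1 ('a'): freq=3, skip
  Position 2 ('d'): unique! => answer = 2

2


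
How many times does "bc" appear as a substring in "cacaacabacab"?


Searching for "bc" in "cacaacabacab"
Scanning each position:
  Position 0: "ca" => no
  Position 1: "ac" => no
  Position 2: "ca" => no
  Position 3: "aa" => no
  Position 4: "ac" => no
  Position 5: "ca" => no
  Position 6: "ab" => no
  Position 7: "ba" => no
  Position 8: "ac" => no
  Position 9: "ca" => no
  Position 10: "ab" => no
Total occurrences: 0

0


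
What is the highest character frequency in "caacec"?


Input: caacec
Character counts:
  'a': 2
  'c': 3
  'e': 1
Maximum frequency: 3

3


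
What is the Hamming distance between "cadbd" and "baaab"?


Comparing "cadbd" and "baaab" position by position:
  Position 0: 'c' vs 'b' => differ
  Position 1: 'a' vs 'a' => same
  Position 2: 'd' vs 'a' => differ
  Position 3: 'b' vs 'a' => differ
  Position 4: 'd' vs 'b' => differ
Total differences (Hamming distance): 4

4


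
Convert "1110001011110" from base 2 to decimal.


Input: "1110001011110" in base 2
Positional expansion:
  Digit '1' (value 1) x 2^12 = 4096
  Digit '1' (value 1) x 2^11 = 2048
  Digit '1' (value 1) x 2^10 = 1024
  Digit '0' (value 0) x 2^9 = 0
  Digit '0' (value 0) x 2^8 = 0
  Digit '0' (value 0) x 2^7 = 0
  Digit '1' (value 1) x 2^6 = 64
  Digit '0' (value 0) x 2^5 = 0
  Digit '1' (value 1) x 2^4 = 16
  Digit '1' (value 1) x 2^3 = 8
  Digit '1' (value 1) x 2^2 = 4
  Digit '1' (value 1) x 2^1 = 2
  Digit '0' (value 0) x 2^0 = 0
Sum = 7262

7262


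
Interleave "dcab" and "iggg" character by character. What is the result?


Interleaving "dcab" and "iggg":
  Position 0: 'd' from first, 'i' from second => "di"
  Position 1: 'c' from first, 'g' from second => "cg"
  Position 2: 'a' from first, 'g' from second => "ag"
  Position 3: 'b' from first, 'g' from second => "bg"
Result: dicgagbg

dicgagbg


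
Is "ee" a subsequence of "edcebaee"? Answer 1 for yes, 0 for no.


Check if "ee" is a subsequence of "edcebaee"
Greedy scan:
  Position 0 ('e'): matches sub[0] = 'e'
  Position 1 ('d'): no match needed
  Position 2 ('c'): no match needed
  Position 3 ('e'): matches sub[1] = 'e'
  Position 4 ('b'): no match needed
  Position 5 ('a'): no match needed
  Position 6 ('e'): no match needed
  Position 7 ('e'): no match needed
All 2 characters matched => is a subsequence

1


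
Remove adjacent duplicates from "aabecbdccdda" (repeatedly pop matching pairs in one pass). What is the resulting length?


Input: aabecbdccdda
Stack-based adjacent duplicate removal:
  Read 'a': push. Stack: a
  Read 'a': matches stack top 'a' => pop. Stack: (empty)
  Read 'b': push. Stack: b
  Read 'e': push. Stack: be
  Read 'c': push. Stack: bec
  Read 'b': push. Stack: becb
  Read 'd': push. Stack: becbd
  Read 'c': push. Stack: becbdc
  Read 'c': matches stack top 'c' => pop. Stack: becbd
  Read 'd': matches stack top 'd' => pop. Stack: becb
  Read 'd': push. Stack: becbd
  Read 'a': push. Stack: becbda
Final stack: "becbda" (length 6)

6


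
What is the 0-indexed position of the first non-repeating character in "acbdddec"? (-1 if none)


Input: acbdddec
Character frequencies:
  'a': 1
  'b': 1
  'c': 2
  'd': 3
  'e': 1
Scanning left to right for freq == 1:
  Position 0 ('a'): unique! => answer = 0

0


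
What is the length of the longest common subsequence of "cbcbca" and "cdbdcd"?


LCS of "cbcbca" and "cdbdcd"
DP table:
           c    d    b    d    c    d
      0    0    0    0    0    0    0
  c   0    1    1    1    1    1    1
  b   0    1    1    2    2    2    2
  c   0    1    1    2    2    3    3
  b   0    1    1    2    2    3    3
  c   0    1    1    2    2    3    3
  a   0    1    1    2    2    3    3
LCS length = dp[6][6] = 3

3


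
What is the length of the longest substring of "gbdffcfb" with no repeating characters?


Input: "gbdffcfb"
Sliding window (track last position of each char):
  Position 0 ('g'): window [0,0] length 1 -- new best
  Position 1 ('b'): window [0,1] length 2 -- new best
  Position 2 ('d'): window [0,2] length 3 -- new best
  Position 3 ('f'): window [0,3] length 4 -- new best
  Position 4 ('f'): repeat (last at 3), move window start to 4
  Position 4 ('f'): window [4,4] length 1
  Position 5 ('c'): window [4,5] length 2
  Position 6 ('f'): repeat (last at 4), move window start to 5
  Position 6 ('f'): window [5,6] length 2
  Position 7 ('b'): window [5,7] length 3
Longest substring with no repeats: "gbdf" with length 4

4


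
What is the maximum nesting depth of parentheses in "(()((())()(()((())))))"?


Input: "(()((())()(()((())))))"
Tracking depth:
  Position 0 '(': depth becomes 1
  Position 1 '(': depth becomes 2
  Position 2 ')': depth becomes 1
  Position 3 '(': depth becomes 2
  Position 4 '(': depth becomes 3
  Position 5 '(': depth becomes 4
  Position 6 ')': depth becomes 3
  Position 7 ')': depth becomes 2
  Position 8 '(': depth becomes 3
  Position 9 ')': depth becomes 2
  Position 10 '(': depth becomes 3
  Position 11 '(': depth becomes 4
  Position 12 ')': depth becomes 3
  Position 13 '(': depth becomes 4
  Position 14 '(': depth becomes 5
  Position 15 '(': depth becomes 6
  Position 16 ')': depth becomes 5
  Position 17 ')': depth becomes 4
  Position 18 ')': depth becomes 3
  Position 19 ')': depth becomes 2
  Position 20 ')': depth becomes 1
  Position 21 ')': depth becomes 0
Maximum depth reached: 6

6


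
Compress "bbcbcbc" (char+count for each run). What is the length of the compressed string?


Input: bbcbcbc
Runs:
  'b' x 2 => "b2"
  'c' x 1 => "c1"
  'b' x 1 => "b1"
  'c' x 1 => "c1"
  'b' x 1 => "b1"
  'c' x 1 => "c1"
Compressed: "b2c1b1c1b1c1"
Compressed length: 12

12


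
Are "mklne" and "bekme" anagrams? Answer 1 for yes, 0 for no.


Strings: "mklne", "bekme"
Sorted first:  eklmn
Sorted second: beekm
Differ at position 0: 'e' vs 'b' => not anagrams

0


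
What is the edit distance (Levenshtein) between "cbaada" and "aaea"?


Computing edit distance: "cbaada" -> "aaea"
DP table:
           a    a    e    a
      0    1    2    3    4
  c   1    1    2    3    4
  b   2    2    2    3    4
  a   3    2    2    3    3
  a   4    3    2    3    3
  d   5    4    3    3    4
  a   6    5    4    4    3
Edit distance = dp[6][4] = 3

3


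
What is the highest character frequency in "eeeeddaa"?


Input: eeeeddaa
Character counts:
  'a': 2
  'd': 2
  'e': 4
Maximum frequency: 4

4


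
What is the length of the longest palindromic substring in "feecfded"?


Input: "feecfded"
Checking substrings for palindromes:
  [5:8] "ded" (len 3) => palindrome
  [1:3] "ee" (len 2) => palindrome
Longest palindromic substring: "ded" with length 3

3


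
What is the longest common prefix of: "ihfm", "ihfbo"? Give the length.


Words: ihfm, ihfbo
  Position 0: all 'i' => match
  Position 1: all 'h' => match
  Position 2: all 'f' => match
  Position 3: ('m', 'b') => mismatch, stop
LCP = "ihf" (length 3)

3


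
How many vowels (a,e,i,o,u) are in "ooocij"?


Input: ooocij
Checking each character:
  'o' at position 0: vowel (running total: 1)
  'o' at position 1: vowel (running total: 2)
  'o' at position 2: vowel (running total: 3)
  'c' at position 3: consonant
  'i' at position 4: vowel (running total: 4)
  'j' at position 5: consonant
Total vowels: 4

4


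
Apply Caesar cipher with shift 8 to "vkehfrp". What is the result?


Caesar cipher: shift "vkehfrp" by 8
  'v' (pos 21) + 8 = pos 3 = 'd'
  'k' (pos 10) + 8 = pos 18 = 's'
  'e' (pos 4) + 8 = pos 12 = 'm'
  'h' (pos 7) + 8 = pos 15 = 'p'
  'f' (pos 5) + 8 = pos 13 = 'n'
  'r' (pos 17) + 8 = pos 25 = 'z'
  'p' (pos 15) + 8 = pos 23 = 'x'
Result: dsmpnzx

dsmpnzx


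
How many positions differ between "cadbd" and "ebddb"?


Comparing "cadbd" and "ebddb" position by position:
  Position 0: 'c' vs 'e' => DIFFER
  Position 1: 'a' vs 'b' => DIFFER
  Position 2: 'd' vs 'd' => same
  Position 3: 'b' vs 'd' => DIFFER
  Position 4: 'd' vs 'b' => DIFFER
Positions that differ: 4

4


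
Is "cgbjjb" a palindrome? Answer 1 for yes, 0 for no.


Input: cgbjjb
Reversed: bjjbgc
  Compare pos 0 ('c') with pos 5 ('b'): MISMATCH
  Compare pos 1 ('g') with pos 4 ('j'): MISMATCH
  Compare pos 2 ('b') with pos 3 ('j'): MISMATCH
Result: not a palindrome

0


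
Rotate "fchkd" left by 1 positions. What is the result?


Input: "fchkd", rotate left by 1
First 1 characters: "f"
Remaining characters: "chkd"
Concatenate remaining + first: "chkd" + "f" = "chkdf"

chkdf


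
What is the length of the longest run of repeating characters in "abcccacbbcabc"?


Input: "abcccacbbcabc"
Scanning for longest run:
  Position 1 ('b'): new char, reset run to 1
  Position 2 ('c'): new char, reset run to 1
  Position 3 ('c'): continues run of 'c', length=2
  Position 4 ('c'): continues run of 'c', length=3
  Position 5 ('a'): new char, reset run to 1
  Position 6 ('c'): new char, reset run to 1
  Position 7 ('b'): new char, reset run to 1
  Position 8 ('b'): continues run of 'b', length=2
  Position 9 ('c'): new char, reset run to 1
  Position 10 ('a'): new char, reset run to 1
  Position 11 ('b'): new char, reset run to 1
  Position 12 ('c'): new char, reset run to 1
Longest run: 'c' with length 3

3


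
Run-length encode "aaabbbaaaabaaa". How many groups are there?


Input: aaabbbaaaabaaa
Scanning for consecutive runs:
  Group 1: 'a' x 3 (positions 0-2)
  Group 2: 'b' x 3 (positions 3-5)
  Group 3: 'a' x 4 (positions 6-9)
  Group 4: 'b' x 1 (positions 10-10)
  Group 5: 'a' x 3 (positions 11-13)
Total groups: 5

5


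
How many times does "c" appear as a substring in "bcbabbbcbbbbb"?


Searching for "c" in "bcbabbbcbbbbb"
Scanning each position:
  Position 0: "b" => no
  Position 1: "c" => MATCH
  Position 2: "b" => no
  Position 3: "a" => no
  Position 4: "b" => no
  Position 5: "b" => no
  Position 6: "b" => no
  Position 7: "c" => MATCH
  Position 8: "b" => no
  Position 9: "b" => no
  Position 10: "b" => no
  Position 11: "b" => no
  Position 12: "b" => no
Total occurrences: 2

2


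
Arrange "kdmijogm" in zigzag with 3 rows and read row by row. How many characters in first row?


Zigzag "kdmijogm" into 3 rows:
Placing characters:
  'k' => row 0
  'd' => row 1
  'm' => row 2
  'i' => row 1
  'j' => row 0
  'o' => row 1
  'g' => row 2
  'm' => row 1
Rows:
  Row 0: "kj"
  Row 1: "diom"
  Row 2: "mg"
First row length: 2

2


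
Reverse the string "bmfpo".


Input: bmfpo
Reading characters right to left:
  Position 4: 'o'
  Position 3: 'p'
  Position 2: 'f'
  Position 1: 'm'
  Position 0: 'b'
Reversed: opfmb

opfmb


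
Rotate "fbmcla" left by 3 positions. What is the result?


Input: "fbmcla", rotate left by 3
First 3 characters: "fbm"
Remaining characters: "cla"
Concatenate remaining + first: "cla" + "fbm" = "clafbm"

clafbm


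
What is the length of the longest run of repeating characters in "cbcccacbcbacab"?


Input: "cbcccacbcbacab"
Scanning for longest run:
  Position 1 ('b'): new char, reset run to 1
  Position 2 ('c'): new char, reset run to 1
  Position 3 ('c'): continues run of 'c', length=2
  Position 4 ('c'): continues run of 'c', length=3
  Position 5 ('a'): new char, reset run to 1
  Position 6 ('c'): new char, reset run to 1
  Position 7 ('b'): new char, reset run to 1
  Position 8 ('c'): new char, reset run to 1
  Position 9 ('b'): new char, reset run to 1
  Position 10 ('a'): new char, reset run to 1
  Position 11 ('c'): new char, reset run to 1
  Position 12 ('a'): new char, reset run to 1
  Position 13 ('b'): new char, reset run to 1
Longest run: 'c' with length 3

3


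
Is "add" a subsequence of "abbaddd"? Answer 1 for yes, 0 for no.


Check if "add" is a subsequence of "abbaddd"
Greedy scan:
  Position 0 ('a'): matches sub[0] = 'a'
  Position 1 ('b'): no match needed
  Position 2 ('b'): no match needed
  Position 3 ('a'): no match needed
  Position 4 ('d'): matches sub[1] = 'd'
  Position 5 ('d'): matches sub[2] = 'd'
  Position 6 ('d'): no match needed
All 3 characters matched => is a subsequence

1


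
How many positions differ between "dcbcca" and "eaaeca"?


Comparing "dcbcca" and "eaaeca" position by position:
  Position 0: 'd' vs 'e' => DIFFER
  Position 1: 'c' vs 'a' => DIFFER
  Position 2: 'b' vs 'a' => DIFFER
  Position 3: 'c' vs 'e' => DIFFER
  Position 4: 'c' vs 'c' => same
  Position 5: 'a' vs 'a' => same
Positions that differ: 4

4
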